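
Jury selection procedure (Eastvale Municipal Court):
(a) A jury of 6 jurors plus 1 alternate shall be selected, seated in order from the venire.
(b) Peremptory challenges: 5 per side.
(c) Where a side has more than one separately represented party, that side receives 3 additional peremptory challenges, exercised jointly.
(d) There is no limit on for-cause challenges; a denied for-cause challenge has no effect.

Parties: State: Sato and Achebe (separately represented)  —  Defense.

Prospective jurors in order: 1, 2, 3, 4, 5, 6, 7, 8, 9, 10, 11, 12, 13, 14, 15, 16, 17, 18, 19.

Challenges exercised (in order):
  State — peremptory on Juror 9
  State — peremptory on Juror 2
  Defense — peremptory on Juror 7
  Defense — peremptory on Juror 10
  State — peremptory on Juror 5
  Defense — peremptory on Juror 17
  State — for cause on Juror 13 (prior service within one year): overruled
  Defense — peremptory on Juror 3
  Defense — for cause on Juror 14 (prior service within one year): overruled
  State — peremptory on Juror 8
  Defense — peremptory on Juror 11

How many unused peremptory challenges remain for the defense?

Defense allotment: 5.
Defense peremptories used: #7, #10, #17, #3, #11 — 5 (the for-cause on #14 doesn't count).
Remaining: 5 − 5 = 0.

0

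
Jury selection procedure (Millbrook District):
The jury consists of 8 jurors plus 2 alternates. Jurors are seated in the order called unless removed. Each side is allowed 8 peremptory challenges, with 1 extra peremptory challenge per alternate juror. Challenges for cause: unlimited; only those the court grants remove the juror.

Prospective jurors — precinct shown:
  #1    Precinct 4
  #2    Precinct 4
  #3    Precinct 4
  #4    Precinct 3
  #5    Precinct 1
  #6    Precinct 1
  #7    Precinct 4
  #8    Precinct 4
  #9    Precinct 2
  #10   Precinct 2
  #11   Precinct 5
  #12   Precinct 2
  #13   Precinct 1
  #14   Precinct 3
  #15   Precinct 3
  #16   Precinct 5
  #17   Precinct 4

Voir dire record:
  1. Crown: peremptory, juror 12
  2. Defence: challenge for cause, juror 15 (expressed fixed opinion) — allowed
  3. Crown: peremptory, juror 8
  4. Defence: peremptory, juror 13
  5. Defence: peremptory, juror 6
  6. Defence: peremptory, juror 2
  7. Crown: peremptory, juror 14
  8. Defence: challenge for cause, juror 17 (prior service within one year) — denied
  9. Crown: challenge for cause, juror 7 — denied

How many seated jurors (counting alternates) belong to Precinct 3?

1

Removed: #2, #6, #8, #12, #13, #14, #15.
Seated (10 incl. alternates): #1, #3, #4, #5, #7, #9, #10, #11, #16, #17.
Of those, in Precinct 3: #4 → 1.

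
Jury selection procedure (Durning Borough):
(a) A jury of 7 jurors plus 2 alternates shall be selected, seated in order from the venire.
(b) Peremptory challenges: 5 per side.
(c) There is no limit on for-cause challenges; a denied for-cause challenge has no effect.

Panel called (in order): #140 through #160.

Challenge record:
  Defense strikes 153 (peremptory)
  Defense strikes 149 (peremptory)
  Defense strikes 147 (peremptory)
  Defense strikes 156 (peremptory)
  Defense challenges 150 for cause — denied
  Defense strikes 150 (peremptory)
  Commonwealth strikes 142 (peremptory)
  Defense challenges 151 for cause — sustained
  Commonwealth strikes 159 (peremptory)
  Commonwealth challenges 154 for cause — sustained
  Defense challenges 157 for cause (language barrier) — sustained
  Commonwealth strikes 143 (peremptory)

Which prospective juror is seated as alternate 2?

158

Removed: #142, #143, #147, #149, #150, #151, #153, #154, #156, #157, #159.
Seating in order: seats 1–7 → #140, #141, #144, #145, #146, #148, #152; alternates → #155, #158.
So alternate 2 is #158.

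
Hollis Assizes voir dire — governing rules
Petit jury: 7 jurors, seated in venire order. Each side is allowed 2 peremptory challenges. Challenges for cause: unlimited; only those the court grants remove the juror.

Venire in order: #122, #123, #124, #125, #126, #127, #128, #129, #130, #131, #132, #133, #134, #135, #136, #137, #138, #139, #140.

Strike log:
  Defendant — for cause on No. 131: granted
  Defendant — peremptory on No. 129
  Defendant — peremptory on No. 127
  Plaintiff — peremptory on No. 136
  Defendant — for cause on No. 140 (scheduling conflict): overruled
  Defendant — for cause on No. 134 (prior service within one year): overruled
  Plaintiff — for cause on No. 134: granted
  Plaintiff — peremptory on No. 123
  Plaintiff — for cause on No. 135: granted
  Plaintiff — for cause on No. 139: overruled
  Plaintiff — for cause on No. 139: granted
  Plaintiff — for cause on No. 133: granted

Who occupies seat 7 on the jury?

Removed: #123, #127, #129, #131, #133, #134, #135, #136, #139. (#140 stays — for-cause denied.)
Seating in order: seats 1–7 → #122, #124, #125, #126, #128, #130, #132.
So seat 7 is #132.

132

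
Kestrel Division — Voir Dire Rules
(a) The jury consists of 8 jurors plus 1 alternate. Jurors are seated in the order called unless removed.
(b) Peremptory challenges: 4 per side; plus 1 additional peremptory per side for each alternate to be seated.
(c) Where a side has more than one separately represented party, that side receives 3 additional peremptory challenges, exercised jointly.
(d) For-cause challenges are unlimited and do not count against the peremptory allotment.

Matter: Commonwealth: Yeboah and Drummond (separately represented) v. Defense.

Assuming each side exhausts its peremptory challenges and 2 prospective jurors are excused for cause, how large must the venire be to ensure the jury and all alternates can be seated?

24

Seats to fill: 8 + 1 alternates = 9.
Peremptories — Commonwealth: 4 + 1×1 + 3 = 8; Defense: 4 + 1×1 = 5; total 13.
For-cause removals: 2.
Minimum venire: 9 + 13 + 2 = 24.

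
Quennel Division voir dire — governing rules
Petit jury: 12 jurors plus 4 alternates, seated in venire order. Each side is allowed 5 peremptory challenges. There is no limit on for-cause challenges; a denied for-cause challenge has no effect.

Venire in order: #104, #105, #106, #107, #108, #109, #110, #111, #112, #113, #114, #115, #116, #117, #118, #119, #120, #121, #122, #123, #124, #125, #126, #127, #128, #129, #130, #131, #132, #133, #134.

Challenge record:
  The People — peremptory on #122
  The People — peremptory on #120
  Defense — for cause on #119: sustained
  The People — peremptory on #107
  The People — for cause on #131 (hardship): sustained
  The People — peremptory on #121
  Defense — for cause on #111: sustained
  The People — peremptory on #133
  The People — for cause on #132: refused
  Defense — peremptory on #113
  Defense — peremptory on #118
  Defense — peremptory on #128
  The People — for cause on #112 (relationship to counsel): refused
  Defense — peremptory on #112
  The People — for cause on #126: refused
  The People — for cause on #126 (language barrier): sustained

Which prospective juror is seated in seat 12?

124

Removed: #107, #111, #112, #113, #118, #119, #120, #121, #122, #126, #128, #131, #133. (#132 stays — for-cause denied.)
Seating in order: seats 1–12 → #104, #105, #106, #108, #109, #110, #114, #115, #116, #117, #123, #124; alternates → #125, #127, #129, #130.
So seat 12 is #124.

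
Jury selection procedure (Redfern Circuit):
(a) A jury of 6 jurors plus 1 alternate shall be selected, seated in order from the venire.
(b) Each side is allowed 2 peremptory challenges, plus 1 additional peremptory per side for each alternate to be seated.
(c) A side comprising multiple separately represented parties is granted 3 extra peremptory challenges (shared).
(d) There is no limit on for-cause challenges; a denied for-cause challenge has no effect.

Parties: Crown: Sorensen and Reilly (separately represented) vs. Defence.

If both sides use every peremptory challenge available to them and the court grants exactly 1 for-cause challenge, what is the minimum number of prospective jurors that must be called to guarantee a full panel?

Seats to fill: 6 + 1 alternates = 7.
Peremptories — Crown: 2 + 1×1 + 3 = 6; Defence: 2 + 1×1 = 3; total 9.
For-cause removals: 1.
Minimum venire: 7 + 9 + 1 = 17.

17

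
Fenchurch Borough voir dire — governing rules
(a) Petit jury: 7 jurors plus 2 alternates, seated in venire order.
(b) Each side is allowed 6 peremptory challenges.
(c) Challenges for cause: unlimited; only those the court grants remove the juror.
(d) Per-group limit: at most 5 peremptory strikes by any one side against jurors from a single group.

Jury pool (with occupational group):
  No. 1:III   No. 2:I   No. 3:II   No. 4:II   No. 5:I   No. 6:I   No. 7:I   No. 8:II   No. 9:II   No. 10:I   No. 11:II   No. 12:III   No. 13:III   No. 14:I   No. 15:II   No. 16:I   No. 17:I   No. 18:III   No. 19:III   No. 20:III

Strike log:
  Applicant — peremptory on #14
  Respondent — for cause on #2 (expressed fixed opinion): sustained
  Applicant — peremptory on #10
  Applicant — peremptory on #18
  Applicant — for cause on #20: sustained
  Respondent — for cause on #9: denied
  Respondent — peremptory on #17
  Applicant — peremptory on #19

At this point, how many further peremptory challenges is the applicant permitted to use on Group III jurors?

2

Applicant peremptories so far: #14, #10, #18, #19 — 4 of 6 used, 2 left overall.
Against Group III: #18, #19 — 2 used; per-group cap 5 leaves 3.
Binding limit: min(2, 3) = 2.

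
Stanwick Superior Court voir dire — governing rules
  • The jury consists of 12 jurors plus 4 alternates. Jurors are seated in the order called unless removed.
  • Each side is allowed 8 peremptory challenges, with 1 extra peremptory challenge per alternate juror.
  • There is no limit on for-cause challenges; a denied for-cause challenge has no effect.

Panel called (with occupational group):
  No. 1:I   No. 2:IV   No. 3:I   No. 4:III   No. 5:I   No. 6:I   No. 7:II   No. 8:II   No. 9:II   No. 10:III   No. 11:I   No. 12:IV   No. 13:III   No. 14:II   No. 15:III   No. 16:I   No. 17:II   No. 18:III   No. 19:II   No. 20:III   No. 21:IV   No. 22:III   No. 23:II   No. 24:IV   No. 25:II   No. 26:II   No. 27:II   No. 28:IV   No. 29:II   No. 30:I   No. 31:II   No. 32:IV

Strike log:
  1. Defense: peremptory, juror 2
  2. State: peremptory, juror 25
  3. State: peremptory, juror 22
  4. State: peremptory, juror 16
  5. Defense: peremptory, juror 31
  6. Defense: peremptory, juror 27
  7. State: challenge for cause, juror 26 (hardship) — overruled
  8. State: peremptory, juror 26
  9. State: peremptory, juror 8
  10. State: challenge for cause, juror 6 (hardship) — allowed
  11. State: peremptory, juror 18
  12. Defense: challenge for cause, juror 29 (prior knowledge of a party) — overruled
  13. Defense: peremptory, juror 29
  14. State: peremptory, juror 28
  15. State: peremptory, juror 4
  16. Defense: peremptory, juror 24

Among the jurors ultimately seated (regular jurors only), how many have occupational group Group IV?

Removed: #2, #4, #6, #8, #16, #18, #22, #24, #25, #26, #27, #28, #29, #31.
Seated jurors 1–12: #1, #3, #5, #7, #9, #10, #11, #12, #13, #14, #15, #17 (alternates #19, #20, #21, #23 not counted).
Of those, in Group IV: #12 → 1.

1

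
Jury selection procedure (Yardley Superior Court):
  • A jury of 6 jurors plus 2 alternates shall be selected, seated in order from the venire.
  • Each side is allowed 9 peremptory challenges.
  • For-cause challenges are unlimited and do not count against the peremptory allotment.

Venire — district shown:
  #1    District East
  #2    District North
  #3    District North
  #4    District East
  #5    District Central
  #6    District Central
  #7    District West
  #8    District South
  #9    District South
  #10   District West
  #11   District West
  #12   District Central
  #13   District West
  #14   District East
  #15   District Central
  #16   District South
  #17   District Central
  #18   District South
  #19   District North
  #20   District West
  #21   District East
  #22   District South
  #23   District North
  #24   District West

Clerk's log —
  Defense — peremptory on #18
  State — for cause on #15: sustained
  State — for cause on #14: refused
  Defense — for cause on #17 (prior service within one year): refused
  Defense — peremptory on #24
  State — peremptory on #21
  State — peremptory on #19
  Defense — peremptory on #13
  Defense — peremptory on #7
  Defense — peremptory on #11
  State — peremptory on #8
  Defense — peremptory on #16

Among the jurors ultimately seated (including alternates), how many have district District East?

2

Removed: #7, #8, #11, #13, #15, #16, #18, #19, #21, #24.
Seated (8 incl. alternates): #1, #2, #3, #4, #5, #6, #9, #10.
Of those, in District East: #1, #4 → 2.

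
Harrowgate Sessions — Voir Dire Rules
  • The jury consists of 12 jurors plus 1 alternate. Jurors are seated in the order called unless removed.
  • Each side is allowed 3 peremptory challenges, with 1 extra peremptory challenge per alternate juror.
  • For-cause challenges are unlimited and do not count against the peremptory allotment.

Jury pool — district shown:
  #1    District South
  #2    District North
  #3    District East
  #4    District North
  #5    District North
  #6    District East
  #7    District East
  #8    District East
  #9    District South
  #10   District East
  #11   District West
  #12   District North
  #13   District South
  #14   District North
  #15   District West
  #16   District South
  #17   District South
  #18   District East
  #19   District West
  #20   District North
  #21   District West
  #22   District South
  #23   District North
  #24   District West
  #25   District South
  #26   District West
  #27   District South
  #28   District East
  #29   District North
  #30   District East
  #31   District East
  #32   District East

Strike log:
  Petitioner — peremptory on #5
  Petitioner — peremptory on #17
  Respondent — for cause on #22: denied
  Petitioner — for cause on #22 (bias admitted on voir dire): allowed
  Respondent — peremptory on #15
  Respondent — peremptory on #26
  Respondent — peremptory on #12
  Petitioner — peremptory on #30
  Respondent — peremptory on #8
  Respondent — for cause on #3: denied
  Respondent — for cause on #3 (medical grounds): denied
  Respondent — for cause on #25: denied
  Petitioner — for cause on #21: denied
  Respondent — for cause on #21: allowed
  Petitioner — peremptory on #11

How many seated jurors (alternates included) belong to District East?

5

Removed: #5, #8, #11, #12, #15, #17, #21, #22, #26, #30.
Seated (13 incl. alternates): #1, #2, #3, #4, #6, #7, #9, #10, #13, #14, #16, #18, #19.
Of those, in District East: #3, #6, #7, #10, #18 → 5.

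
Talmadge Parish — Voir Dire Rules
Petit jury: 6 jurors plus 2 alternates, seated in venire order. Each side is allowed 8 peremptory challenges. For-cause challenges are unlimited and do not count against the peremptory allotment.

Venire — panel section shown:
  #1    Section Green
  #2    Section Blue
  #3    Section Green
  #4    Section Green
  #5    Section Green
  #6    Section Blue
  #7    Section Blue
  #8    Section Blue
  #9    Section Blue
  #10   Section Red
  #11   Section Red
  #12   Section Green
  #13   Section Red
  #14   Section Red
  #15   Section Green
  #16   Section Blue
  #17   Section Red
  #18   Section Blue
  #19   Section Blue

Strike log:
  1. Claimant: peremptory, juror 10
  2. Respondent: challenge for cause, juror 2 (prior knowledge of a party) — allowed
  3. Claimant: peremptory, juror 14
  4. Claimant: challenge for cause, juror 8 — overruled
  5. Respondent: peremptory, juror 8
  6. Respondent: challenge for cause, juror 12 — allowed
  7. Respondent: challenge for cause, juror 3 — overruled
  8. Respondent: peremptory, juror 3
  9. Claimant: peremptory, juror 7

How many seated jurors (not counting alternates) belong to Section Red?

1

Removed: #2, #3, #7, #8, #10, #12, #14.
Seated jurors 1–6: #1, #4, #5, #6, #9, #11 (alternates #13, #15 not counted).
Of those, in Section Red: #11 → 1.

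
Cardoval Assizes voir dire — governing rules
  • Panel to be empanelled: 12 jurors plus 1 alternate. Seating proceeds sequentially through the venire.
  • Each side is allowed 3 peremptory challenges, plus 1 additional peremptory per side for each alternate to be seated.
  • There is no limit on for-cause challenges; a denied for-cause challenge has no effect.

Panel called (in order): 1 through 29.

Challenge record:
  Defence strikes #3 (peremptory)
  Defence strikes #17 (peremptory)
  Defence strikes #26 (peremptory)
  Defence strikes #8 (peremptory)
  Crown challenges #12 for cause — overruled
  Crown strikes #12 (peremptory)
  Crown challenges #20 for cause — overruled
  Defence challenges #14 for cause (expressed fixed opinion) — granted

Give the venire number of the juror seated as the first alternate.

Removed: #3, #8, #12, #14, #17, #26. (#20 stays — for-cause denied.)
Seating in order: seats 1–12 → #1, #2, #4, #5, #6, #7, #9, #10, #11, #13, #15, #16; alternates → #18.
So alternate 1 is #18.

18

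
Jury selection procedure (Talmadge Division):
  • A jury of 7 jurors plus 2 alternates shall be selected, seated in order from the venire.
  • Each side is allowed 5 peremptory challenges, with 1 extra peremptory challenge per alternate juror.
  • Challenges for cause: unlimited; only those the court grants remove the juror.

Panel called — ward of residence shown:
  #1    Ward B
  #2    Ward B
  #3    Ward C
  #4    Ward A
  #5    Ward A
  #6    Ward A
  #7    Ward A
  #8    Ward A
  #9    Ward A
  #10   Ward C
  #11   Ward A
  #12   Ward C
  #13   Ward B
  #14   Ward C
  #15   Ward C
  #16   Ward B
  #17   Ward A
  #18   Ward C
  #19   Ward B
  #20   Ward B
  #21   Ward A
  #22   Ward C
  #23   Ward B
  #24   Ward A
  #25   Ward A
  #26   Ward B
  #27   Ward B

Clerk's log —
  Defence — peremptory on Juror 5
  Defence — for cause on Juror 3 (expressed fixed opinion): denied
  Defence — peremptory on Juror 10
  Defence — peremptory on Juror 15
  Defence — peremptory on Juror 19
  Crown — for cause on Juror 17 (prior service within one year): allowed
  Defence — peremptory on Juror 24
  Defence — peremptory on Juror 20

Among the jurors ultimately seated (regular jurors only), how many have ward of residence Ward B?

2

Removed: #5, #10, #15, #17, #19, #20, #24.
Seated jurors 1–7: #1, #2, #3, #4, #6, #7, #8 (alternates #9, #11 not counted).
Of those, in Ward B: #1, #2 → 2.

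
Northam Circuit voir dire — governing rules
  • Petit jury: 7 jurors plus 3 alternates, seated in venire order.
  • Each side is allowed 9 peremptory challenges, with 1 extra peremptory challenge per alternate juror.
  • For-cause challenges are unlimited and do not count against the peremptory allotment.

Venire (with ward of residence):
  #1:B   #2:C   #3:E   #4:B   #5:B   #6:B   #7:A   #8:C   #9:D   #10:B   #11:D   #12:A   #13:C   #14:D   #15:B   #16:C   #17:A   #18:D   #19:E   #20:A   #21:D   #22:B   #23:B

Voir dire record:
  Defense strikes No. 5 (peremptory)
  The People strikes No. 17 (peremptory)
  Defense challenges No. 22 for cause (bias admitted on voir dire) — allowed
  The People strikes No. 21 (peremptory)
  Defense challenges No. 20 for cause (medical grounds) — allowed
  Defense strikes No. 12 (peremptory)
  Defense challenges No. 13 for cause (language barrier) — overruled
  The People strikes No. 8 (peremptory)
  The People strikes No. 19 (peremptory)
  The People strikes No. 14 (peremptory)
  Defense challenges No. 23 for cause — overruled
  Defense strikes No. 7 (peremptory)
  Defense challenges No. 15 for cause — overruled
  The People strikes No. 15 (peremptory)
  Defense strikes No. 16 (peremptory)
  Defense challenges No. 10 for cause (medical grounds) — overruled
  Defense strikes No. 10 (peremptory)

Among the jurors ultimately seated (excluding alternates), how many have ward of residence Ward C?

Removed: #5, #7, #8, #10, #12, #14, #15, #16, #17, #19, #20, #21, #22.
Seated jurors 1–7: #1, #2, #3, #4, #6, #9, #11 (alternates #13, #18, #23 not counted).
Of those, in Ward C: #2 → 1.

1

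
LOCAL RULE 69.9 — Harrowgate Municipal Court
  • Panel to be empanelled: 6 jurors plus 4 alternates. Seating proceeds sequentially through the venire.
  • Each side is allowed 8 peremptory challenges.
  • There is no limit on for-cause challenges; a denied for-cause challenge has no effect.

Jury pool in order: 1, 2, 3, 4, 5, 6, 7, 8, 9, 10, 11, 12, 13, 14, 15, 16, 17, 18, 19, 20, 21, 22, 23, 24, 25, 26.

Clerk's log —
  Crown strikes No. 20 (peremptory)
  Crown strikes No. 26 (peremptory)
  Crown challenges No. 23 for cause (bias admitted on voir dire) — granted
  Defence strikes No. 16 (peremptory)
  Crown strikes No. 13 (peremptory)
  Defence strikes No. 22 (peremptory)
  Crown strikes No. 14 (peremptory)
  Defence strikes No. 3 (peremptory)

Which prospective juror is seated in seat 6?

7

Removed: #3, #13, #14, #16, #20, #22, #23, #26.
Filling seats in venire order through position 6: #1, #2, #4, #5, #6, #7.
So seat 6 is #7.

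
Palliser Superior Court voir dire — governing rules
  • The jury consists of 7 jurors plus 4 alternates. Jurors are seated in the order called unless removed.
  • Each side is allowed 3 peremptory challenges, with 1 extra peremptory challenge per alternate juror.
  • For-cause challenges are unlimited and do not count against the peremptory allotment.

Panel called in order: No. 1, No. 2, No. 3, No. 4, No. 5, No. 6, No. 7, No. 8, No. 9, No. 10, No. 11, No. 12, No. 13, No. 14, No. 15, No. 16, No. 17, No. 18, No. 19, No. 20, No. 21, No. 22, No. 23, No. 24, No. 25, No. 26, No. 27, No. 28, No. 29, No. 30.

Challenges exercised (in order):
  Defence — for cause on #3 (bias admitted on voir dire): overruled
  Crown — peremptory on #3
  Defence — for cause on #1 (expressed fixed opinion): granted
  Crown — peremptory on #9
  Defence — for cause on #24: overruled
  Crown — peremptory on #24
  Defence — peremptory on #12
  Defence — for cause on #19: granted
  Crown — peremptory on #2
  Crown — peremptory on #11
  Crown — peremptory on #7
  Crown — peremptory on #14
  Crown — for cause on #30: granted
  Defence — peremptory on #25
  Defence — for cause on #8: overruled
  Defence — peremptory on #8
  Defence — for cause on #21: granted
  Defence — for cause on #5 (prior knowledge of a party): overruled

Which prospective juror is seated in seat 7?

16

Removed: #1, #2, #3, #7, #8, #9, #11, #12, #14, #19, #21, #24, #25, #30. (#5 stays — for-cause denied.)
Seating in order: seats 1–7 → #4, #5, #6, #10, #13, #15, #16; alternates → #17, #18, #20, #22.
So seat 7 is #16.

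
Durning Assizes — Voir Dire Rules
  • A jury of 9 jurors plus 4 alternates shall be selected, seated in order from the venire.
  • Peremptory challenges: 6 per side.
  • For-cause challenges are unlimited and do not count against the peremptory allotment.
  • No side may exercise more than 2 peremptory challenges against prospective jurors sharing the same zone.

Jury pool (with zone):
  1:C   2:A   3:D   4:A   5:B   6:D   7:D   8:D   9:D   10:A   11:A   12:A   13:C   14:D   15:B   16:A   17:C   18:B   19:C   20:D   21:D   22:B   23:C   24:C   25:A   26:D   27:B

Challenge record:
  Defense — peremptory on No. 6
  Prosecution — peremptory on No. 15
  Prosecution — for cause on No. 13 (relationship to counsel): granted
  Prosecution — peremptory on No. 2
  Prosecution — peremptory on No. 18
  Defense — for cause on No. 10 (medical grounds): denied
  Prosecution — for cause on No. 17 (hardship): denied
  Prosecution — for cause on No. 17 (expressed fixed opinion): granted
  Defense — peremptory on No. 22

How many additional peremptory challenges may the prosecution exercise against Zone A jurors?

1

Prosecution peremptories so far: #15, #2, #18 — 3 of 6 used, 3 left overall.
Against Zone A: #2 — 1 used; per-zone cap 2 leaves 1.
Binding limit: min(3, 1) = 1.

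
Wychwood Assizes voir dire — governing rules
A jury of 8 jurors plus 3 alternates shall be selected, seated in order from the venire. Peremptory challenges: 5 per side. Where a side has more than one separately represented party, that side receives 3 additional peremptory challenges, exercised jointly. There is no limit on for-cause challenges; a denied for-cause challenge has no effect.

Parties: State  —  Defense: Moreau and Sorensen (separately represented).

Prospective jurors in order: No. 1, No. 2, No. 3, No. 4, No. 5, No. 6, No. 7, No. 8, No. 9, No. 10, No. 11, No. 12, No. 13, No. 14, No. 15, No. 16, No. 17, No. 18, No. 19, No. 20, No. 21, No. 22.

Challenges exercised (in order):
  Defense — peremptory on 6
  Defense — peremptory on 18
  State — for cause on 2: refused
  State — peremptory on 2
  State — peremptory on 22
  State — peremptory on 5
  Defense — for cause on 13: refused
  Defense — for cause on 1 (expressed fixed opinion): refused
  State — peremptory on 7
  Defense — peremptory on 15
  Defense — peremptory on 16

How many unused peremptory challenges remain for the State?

1

State allotment: 5.
State peremptories used: #2, #22, #5, #7 — 4 (the for-cause on #2 doesn't count).
Remaining: 5 − 4 = 1.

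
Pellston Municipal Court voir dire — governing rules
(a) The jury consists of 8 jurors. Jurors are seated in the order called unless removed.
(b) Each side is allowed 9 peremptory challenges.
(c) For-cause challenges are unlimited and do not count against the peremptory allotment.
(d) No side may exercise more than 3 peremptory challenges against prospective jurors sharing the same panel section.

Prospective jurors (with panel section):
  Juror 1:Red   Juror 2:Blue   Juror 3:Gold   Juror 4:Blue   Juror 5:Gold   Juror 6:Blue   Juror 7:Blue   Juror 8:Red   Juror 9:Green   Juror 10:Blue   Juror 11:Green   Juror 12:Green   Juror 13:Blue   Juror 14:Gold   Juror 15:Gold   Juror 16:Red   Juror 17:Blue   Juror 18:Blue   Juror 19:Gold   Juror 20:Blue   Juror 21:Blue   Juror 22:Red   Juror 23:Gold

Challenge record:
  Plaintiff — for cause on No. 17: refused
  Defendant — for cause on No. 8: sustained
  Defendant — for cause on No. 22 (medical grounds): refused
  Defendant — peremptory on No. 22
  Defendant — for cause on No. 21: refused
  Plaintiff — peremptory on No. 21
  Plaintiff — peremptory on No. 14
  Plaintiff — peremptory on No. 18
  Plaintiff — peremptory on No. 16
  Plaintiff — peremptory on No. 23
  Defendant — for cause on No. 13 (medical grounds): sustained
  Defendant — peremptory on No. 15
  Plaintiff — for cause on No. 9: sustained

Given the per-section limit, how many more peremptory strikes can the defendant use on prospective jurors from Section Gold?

2

Defendant peremptories so far: #22, #15 — 2 of 9 used, 7 left overall.
Against Section Gold: #15 — 1 used; per-section cap 3 leaves 2.
Binding limit: min(7, 2) = 2.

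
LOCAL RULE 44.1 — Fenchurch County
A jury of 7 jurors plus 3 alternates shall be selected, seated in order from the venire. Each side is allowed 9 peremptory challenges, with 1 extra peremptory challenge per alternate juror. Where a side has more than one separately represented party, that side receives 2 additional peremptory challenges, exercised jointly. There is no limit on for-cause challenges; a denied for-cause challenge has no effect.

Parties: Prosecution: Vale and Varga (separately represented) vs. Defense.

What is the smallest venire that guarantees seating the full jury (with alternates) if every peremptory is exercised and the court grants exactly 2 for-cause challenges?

38

Seats to fill: 7 + 3 alternates = 10.
Peremptories — Prosecution: 9 + 1×3 + 2 = 14; Defense: 9 + 1×3 = 12; total 26.
For-cause removals: 2.
Minimum venire: 10 + 26 + 2 = 38.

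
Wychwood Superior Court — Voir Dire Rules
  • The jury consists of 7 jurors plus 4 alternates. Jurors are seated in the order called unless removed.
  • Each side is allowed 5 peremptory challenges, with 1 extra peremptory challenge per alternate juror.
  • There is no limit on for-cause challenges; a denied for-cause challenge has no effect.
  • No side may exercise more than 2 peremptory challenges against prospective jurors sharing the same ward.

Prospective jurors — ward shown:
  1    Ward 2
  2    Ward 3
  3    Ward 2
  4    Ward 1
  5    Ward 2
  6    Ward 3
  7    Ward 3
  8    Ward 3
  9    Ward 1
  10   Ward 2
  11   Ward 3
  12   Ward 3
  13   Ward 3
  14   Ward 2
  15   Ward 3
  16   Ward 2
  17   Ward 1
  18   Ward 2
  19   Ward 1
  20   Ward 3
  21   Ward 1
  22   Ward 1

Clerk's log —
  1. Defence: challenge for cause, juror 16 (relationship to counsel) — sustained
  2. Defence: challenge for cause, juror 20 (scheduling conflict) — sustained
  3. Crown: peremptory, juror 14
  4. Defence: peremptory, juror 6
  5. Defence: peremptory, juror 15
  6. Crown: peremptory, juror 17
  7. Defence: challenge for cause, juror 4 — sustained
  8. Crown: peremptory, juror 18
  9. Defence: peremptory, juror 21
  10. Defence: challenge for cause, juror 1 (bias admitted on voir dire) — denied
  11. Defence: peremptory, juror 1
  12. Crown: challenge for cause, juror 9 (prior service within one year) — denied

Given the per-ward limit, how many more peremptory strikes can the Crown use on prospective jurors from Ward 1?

Crown peremptories so far: #14, #17, #18 — 3 of 9 used, 6 left overall.
Against Ward 1: #17 — 1 used; per-ward cap 2 leaves 1.
Binding limit: min(6, 1) = 1.

1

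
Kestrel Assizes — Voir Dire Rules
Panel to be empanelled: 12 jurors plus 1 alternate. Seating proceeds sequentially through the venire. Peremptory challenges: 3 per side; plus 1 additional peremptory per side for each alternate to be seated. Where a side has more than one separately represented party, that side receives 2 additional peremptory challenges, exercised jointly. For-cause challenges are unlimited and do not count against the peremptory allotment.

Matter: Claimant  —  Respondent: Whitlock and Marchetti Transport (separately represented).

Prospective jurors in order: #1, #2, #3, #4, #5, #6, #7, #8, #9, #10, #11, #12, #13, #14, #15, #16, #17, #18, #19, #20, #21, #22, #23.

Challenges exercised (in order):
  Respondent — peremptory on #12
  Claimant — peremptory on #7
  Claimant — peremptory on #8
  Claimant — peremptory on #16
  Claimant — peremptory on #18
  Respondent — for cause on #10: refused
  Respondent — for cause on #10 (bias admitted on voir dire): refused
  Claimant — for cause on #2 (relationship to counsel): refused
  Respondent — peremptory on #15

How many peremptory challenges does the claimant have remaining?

0

Claimant allotment: 3 base + 1 × 1 alternate = 4.
Claimant peremptories used: #7, #8, #16, #18 — 4 (the for-cause on #2 doesn't count).
Remaining: 4 − 4 = 0.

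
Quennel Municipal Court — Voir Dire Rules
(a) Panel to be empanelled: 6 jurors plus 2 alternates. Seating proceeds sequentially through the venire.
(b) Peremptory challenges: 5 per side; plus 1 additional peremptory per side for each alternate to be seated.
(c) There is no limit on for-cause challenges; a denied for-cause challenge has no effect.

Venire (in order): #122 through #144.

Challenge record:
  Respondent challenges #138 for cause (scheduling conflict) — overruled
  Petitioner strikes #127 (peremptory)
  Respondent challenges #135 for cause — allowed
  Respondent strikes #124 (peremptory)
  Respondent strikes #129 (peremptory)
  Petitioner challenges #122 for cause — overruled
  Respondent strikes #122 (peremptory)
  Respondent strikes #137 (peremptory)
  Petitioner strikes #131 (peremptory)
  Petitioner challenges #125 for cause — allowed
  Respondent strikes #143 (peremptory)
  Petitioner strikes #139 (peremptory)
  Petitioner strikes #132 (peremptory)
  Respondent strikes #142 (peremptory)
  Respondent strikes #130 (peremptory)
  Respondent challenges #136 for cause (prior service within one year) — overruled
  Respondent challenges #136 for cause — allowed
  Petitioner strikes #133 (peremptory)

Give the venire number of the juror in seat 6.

140

Removed: #122, #124, #125, #127, #129, #130, #131, #132, #133, #135, #136, #137, #139, #142, #143. (#138 stays — for-cause denied.)
Filling seats in venire order through position 6: #123, #126, #128, #134, #138, #140.
So seat 6 is #140.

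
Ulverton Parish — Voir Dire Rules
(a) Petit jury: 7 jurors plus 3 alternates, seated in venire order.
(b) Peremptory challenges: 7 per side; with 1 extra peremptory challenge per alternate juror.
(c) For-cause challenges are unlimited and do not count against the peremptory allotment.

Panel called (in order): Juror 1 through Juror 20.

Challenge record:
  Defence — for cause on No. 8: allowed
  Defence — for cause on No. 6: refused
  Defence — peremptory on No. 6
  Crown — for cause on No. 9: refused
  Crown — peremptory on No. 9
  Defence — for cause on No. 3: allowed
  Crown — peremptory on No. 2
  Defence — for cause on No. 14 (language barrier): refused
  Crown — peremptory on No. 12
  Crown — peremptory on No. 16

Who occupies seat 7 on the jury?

13

Removed: #2, #3, #6, #8, #9, #12, #16. (#14 stays — for-cause denied.)
Seating in order: seats 1–7 → #1, #4, #5, #7, #10, #11, #13; alternates → #14, #15, #17.
So seat 7 is #13.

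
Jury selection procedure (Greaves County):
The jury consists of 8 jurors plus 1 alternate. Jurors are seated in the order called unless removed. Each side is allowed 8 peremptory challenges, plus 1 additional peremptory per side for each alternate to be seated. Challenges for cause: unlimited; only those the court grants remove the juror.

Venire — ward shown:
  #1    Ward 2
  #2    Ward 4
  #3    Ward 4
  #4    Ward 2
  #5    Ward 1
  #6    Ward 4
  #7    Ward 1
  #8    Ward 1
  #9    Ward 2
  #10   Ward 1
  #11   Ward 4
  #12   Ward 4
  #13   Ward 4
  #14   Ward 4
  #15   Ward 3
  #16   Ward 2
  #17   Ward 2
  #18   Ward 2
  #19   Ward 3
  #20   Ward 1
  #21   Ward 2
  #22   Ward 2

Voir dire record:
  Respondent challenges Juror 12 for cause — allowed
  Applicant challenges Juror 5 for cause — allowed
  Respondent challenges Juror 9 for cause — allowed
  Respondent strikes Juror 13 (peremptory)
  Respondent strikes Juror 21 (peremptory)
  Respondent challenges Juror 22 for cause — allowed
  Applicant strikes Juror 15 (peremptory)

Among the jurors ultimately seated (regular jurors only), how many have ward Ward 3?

Removed: #5, #9, #12, #13, #15, #21, #22.
Seated jurors 1–8: #1, #2, #3, #4, #6, #7, #8, #10 (alternates #11 not counted).
None of those are in Ward 3 → 0.

0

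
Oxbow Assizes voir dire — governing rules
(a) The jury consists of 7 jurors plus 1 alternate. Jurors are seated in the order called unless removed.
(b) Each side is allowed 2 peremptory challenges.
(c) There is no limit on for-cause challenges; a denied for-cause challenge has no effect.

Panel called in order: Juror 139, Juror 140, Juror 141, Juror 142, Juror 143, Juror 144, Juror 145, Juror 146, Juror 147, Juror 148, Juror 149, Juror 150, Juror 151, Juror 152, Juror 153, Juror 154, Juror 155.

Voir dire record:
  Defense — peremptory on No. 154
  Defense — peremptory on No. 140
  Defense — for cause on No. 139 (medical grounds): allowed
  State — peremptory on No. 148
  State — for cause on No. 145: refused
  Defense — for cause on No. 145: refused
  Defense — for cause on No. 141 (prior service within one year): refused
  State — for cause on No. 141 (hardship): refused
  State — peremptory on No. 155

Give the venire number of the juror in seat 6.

146

Removed: #139, #140, #148, #154, #155. (#141, #145 stay — for-cause denied.)
Seating in order: seats 1–7 → #141, #142, #143, #144, #145, #146, #147; alternates → #149.
So seat 6 is #146.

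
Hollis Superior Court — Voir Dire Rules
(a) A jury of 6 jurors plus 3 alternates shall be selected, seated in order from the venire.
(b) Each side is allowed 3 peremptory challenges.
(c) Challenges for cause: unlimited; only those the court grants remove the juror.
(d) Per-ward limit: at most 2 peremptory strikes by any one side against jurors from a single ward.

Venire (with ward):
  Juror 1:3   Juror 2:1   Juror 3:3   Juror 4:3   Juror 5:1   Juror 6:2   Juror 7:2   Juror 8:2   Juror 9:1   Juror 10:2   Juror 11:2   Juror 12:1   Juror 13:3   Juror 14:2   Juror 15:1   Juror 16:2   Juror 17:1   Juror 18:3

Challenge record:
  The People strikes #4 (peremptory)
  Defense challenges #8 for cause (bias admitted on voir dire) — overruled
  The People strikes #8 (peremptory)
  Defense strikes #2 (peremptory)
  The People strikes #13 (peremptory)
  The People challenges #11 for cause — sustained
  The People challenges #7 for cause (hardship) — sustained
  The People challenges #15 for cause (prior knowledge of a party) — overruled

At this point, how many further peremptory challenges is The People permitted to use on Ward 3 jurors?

The People peremptories so far: #4, #8, #13 — 3 of 3 used, 0 left overall.
Against Ward 3: #4, #13 — 2 used; per-ward cap 2 leaves 0.
Binding limit: min(0, 0) = 0.

0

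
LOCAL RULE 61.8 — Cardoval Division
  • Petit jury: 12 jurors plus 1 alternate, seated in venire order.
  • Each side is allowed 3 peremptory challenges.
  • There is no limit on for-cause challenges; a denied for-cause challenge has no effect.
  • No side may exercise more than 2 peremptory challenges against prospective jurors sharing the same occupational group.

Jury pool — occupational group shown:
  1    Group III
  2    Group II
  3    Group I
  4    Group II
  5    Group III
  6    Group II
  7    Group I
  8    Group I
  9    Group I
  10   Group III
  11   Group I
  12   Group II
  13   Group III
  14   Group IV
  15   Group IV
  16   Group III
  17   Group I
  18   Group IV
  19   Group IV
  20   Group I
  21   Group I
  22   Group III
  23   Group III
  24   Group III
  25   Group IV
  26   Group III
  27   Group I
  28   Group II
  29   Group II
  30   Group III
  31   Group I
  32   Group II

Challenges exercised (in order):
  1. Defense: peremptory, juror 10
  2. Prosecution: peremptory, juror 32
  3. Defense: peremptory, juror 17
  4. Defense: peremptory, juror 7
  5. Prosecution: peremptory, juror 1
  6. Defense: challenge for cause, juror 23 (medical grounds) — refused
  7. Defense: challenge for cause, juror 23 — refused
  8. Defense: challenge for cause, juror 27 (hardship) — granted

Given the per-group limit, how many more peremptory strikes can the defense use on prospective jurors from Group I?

Defense peremptories so far: #10, #17, #7 — 3 of 3 used, 0 left overall.
Against Group I: #17, #7 — 2 used; per-group cap 2 leaves 0.
Binding limit: min(0, 0) = 0.

0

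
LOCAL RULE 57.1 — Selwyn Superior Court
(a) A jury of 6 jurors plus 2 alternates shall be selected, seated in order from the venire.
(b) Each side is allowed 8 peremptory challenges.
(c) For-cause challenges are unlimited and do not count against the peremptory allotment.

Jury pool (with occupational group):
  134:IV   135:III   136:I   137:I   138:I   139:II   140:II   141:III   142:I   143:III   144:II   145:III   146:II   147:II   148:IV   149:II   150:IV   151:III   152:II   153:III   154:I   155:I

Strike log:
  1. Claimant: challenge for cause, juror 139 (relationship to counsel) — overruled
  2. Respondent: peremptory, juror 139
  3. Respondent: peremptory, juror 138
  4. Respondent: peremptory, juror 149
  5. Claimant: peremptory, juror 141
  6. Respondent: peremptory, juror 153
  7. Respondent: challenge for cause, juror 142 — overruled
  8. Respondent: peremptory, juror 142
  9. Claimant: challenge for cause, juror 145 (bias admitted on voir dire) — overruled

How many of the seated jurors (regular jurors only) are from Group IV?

Removed: #138, #139, #141, #142, #149, #153.
Seated jurors 1–6: #134, #135, #136, #137, #140, #143 (alternates #144, #145 not counted).
Of those, in Group IV: #134 → 1.

1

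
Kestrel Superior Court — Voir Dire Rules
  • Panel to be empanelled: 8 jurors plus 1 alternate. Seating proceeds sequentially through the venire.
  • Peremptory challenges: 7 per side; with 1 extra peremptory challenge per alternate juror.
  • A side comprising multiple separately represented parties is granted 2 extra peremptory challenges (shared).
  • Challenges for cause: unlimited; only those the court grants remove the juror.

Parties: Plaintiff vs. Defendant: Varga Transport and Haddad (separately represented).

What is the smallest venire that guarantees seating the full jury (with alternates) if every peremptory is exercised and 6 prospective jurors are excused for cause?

33

Seats to fill: 8 + 1 alternates = 9.
Peremptories — Plaintiff: 7 + 1×1 = 8; Defendant: 7 + 1×1 + 2 = 10; total 18.
For-cause removals: 6.
Minimum venire: 9 + 18 + 6 = 33.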